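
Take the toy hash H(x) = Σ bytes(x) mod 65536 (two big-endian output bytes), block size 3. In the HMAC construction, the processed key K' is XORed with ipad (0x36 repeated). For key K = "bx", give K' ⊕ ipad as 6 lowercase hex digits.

544e36

Key "bx" = 62 78 is 2 bytes ≤ B = 3; zero-pad to 3 bytes: K' = 62 78 00.
XOR each byte with 0x36: 62⊕36=54, 78⊕36=4e, 00⊕36=36.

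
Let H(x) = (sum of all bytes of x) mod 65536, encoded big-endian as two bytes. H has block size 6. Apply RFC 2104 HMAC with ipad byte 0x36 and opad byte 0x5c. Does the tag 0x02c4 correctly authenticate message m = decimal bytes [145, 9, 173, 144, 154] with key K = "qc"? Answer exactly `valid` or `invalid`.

Key "qc" = 71 63 is 2 bytes ≤ B = 6; zero-pad to 6 bytes: K' = 71 63 00 00 00 00.
K' ⊕ ipad = 47 55 36 36 36 36; K' ⊕ opad = 2d 3f 5c 5c 5c 5c.
Inner hash: sum = 71+85+54+54+54+54+145+9+173+144+154 = 997 → 03 e5.
Outer hash (recomputed tag): sum = 45+63+92+92+92+92+3+229 = 708 → 02 c4.
Recomputed tag = 02c4; claimed = 02c4 → match.

valid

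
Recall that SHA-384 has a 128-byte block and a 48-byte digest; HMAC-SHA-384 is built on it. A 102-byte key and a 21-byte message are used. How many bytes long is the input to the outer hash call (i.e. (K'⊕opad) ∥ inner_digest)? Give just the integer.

Key is 102 ≤ 128 bytes, zero-padded: |K'| = 128.
Outer input = (K'⊕opad) ∥ H(inner) → 128 + 48 = 176 bytes.

176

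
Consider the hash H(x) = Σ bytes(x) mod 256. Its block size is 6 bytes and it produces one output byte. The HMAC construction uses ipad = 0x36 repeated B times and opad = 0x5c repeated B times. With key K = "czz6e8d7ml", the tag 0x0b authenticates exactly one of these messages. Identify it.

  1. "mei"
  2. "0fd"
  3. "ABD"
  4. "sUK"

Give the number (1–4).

Key "czz6e8d7ml" = 63 7a 7a 36 65 38 64 37 6d 6c is 10 bytes > B = 6, so hash it first: H(key) = 9e, then zero-pad to 6 bytes: K' = 9e 00 00 00 00 00.
K' ⊕ ipad = a8 36 36 36 36 36; K' ⊕ opad = c2 5c 5c 5c 5c 5c.
m1: inner = H(a8 36 36 36 36 36 6d 65 69) = f1; tag = H(c2 5c 5c 5c 5c 5c f1) = 7f
m2: inner = H(a8 36 36 36 36 36 30 66 64) = b0; tag = H(c2 5c 5c 5c 5c 5c b0) = 3e
m3: inner = H(a8 36 36 36 36 36 41 42 44) = 7d; tag = H(c2 5c 5c 5c 5c 5c 7d) = 0b ← matches
m4: inner = H(a8 36 36 36 36 36 73 55 4b) = c9; tag = H(c2 5c 5c 5c 5c 5c c9) = 57

3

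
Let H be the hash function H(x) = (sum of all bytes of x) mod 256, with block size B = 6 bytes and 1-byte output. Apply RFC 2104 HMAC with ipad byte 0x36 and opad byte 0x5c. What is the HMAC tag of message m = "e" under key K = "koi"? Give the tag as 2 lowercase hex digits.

Key "koi" = 6b 6f 69 is 3 bytes ≤ B = 6; zero-pad to 6 bytes: K' = 6b 6f 69 00 00 00.
K' ⊕ ipad = 5d 59 5f 36 36 36.  K' ⊕ opad = 37 33 35 5c 5c 5c.
Inner input = (K'⊕ipad) ∥ m = 5d 59 5f 36 36 36 ∥ 65.
Inner hash: sum = 93+89+95+54+54+54+101 = 540; mod 256 = 28 → 1c.
Outer input = (K'⊕opad) ∥ inner = 37 33 35 5c 5c 5c ∥ 1c.
Outer hash (tag): sum = 55+51+53+92+92+92+28 = 463; mod 256 = 207 → cf.

cf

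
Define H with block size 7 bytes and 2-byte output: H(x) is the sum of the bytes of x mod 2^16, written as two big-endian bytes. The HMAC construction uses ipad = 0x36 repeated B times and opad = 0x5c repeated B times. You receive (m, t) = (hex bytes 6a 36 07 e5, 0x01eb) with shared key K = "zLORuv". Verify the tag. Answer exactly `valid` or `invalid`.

invalid

Key "zLORuv" = 7a 4c 4f 52 75 76 is 6 bytes ≤ B = 7; zero-pad to 7 bytes: K' = 7a 4c 4f 52 75 76 00.
K' ⊕ ipad = 4c 7a 79 64 43 40 36; K' ⊕ opad = 26 10 13 0e 29 2a 5c.
Inner hash: sum = 76+122+121+100+67+64+54+106+54+7+229 = 1000 → 03 e8.
Outer hash (recomputed tag): sum = 38+16+19+14+41+42+92+3+232 = 497 → 01 f1.
Recomputed tag = 01f1; claimed = 01eb → mismatch.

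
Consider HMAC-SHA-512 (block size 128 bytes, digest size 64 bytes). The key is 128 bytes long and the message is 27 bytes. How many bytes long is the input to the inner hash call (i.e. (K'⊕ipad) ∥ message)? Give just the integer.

155

Key is 128 ≤ 128 bytes, zero-padded: |K'| = 128.
Inner input = (K'⊕ipad) ∥ m → 128 + 27 = 155 bytes.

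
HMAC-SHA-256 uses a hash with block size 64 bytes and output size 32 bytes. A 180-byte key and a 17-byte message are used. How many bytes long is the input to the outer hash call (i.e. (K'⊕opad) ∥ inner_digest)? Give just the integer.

Key is 180 > 64 bytes, so it is hashed to 32 bytes then zero-padded to 64: |K'| = 64.
Outer input = (K'⊕opad) ∥ H(inner) → 64 + 32 = 96 bytes.

96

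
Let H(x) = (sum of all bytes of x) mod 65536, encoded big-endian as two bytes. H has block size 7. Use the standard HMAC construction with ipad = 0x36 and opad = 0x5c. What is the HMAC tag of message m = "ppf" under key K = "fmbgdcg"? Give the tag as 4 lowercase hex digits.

0227

Key "fmbgdcg" = 66 6d 62 67 64 63 67 is exactly B = 7 bytes: K' = 66 6d 62 67 64 63 67.
K' ⊕ ipad = 50 5b 54 51 52 55 51.  K' ⊕ opad = 3a 31 3e 3b 38 3f 3b.
Inner input = (K'⊕ipad) ∥ m = 50 5b 54 51 52 55 51 ∥ 70 70 66.
Inner hash: sum = 80+91+84+81+82+85+81+112+112+102 = 910 → 03 8e.
Outer input = (K'⊕opad) ∥ inner = 3a 31 3e 3b 38 3f 3b ∥ 03 8e.
Outer hash (tag): sum = 58+49+62+59+56+63+59+3+142 = 551 → 02 27.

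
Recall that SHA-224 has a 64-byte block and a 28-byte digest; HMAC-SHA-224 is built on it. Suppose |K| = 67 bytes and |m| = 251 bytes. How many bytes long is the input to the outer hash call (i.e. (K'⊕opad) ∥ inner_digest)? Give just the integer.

92

Key is 67 > 64 bytes, so it is hashed to 28 bytes then zero-padded to 64: |K'| = 64.
Outer input = (K'⊕opad) ∥ H(inner) → 64 + 28 = 92 bytes.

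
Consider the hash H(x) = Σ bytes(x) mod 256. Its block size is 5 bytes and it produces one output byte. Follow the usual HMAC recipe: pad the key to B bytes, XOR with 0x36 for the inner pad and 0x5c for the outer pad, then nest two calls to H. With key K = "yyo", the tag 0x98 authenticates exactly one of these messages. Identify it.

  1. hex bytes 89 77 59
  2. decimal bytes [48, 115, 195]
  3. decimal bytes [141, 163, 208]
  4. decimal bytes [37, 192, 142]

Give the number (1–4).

3

Key "yyo" = 79 79 6f is 3 bytes ≤ B = 5; zero-pad to 5 bytes: K' = 79 79 6f 00 00.
K' ⊕ ipad = 4f 4f 59 36 36; K' ⊕ opad = 25 25 33 5c 5c.
m1: inner = H(4f 4f 59 36 36 89 77 59) = bc; tag = H(25 25 33 5c 5c bc) = f1
m2: inner = H(4f 4f 59 36 36 30 73 c3) = c9; tag = H(25 25 33 5c 5c c9) = fe
m3: inner = H(4f 4f 59 36 36 8d a3 d0) = 63; tag = H(25 25 33 5c 5c 63) = 98 ← matches
m4: inner = H(4f 4f 59 36 36 25 c0 8e) = d6; tag = H(25 25 33 5c 5c d6) = 0b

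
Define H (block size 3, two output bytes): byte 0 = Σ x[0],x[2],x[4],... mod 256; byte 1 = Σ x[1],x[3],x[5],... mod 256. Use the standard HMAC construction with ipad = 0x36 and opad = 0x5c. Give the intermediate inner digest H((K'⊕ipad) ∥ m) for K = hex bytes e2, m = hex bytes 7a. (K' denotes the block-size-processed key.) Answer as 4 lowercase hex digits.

Key hex bytes e2 is 1 byte ≤ B = 3; zero-pad to 3 bytes: K' = e2 00 00.
K' ⊕ ipad = d4 36 36.
Inner input = d4 36 36 ∥ 7a.
Inner hash: even-index sum = 266 mod 256 = 10; odd-index sum = 176 mod 256 = 176 → 0a b0.

0ab0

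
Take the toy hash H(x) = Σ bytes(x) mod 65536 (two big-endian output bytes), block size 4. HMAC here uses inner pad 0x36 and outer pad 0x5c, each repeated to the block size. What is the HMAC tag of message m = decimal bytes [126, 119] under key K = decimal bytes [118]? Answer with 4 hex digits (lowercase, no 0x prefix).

Key decimal bytes [118] = 76 is 1 byte ≤ B = 4; zero-pad to 4 bytes: K' = 76 00 00 00.
K' ⊕ ipad = 40 36 36 36.  K' ⊕ opad = 2a 5c 5c 5c.
Inner input = (K'⊕ipad) ∥ m = 40 36 36 36 ∥ 7e 77.
Inner hash: sum = 64+54+54+54+126+119 = 471 → 01 d7.
Outer input = (K'⊕opad) ∥ inner = 2a 5c 5c 5c ∥ 01 d7.
Outer hash (tag): sum = 42+92+92+92+1+215 = 534 → 02 16.

0216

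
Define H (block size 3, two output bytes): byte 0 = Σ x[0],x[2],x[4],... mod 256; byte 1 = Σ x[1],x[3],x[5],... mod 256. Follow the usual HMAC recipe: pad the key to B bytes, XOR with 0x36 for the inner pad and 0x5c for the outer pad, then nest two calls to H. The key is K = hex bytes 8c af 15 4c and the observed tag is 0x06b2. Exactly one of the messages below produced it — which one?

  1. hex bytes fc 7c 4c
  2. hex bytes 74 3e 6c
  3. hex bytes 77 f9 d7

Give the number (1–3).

2

Key hex bytes 8c af 15 4c is 4 bytes > B = 3, so hash it first: H(key) = a1 fb, then zero-pad to 3 bytes: K' = a1 fb 00.
K' ⊕ ipad = 97 cd 36; K' ⊕ opad = fd a7 5c.
m1: inner = H(97 cd 36 fc 7c 4c) = 49 15; tag = H(fd a7 5c 49 15) = 6ef0
m2: inner = H(97 cd 36 74 3e 6c) = 0b ad; tag = H(fd a7 5c 0b ad) = 06b2 ← matches
m3: inner = H(97 cd 36 77 f9 d7) = c6 1b; tag = H(fd a7 5c c6 1b) = 746d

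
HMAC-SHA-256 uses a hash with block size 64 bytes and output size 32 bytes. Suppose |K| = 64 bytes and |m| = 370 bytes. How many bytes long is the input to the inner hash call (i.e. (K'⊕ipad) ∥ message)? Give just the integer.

Key is 64 ≤ 64 bytes, zero-padded: |K'| = 64.
Inner input = (K'⊕ipad) ∥ m → 64 + 370 = 434 bytes.

434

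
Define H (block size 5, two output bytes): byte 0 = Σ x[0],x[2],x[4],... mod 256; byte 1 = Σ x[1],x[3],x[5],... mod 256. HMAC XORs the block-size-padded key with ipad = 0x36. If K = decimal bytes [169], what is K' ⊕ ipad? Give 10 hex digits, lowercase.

9f36363636

Key decimal bytes [169] = a9 is 1 byte ≤ B = 5; zero-pad to 5 bytes: K' = a9 00 00 00 00.
XOR each byte with 0x36: a9⊕36=9f, 00⊕36=36, 00⊕36=36, 00⊕36=36, 00⊕36=36.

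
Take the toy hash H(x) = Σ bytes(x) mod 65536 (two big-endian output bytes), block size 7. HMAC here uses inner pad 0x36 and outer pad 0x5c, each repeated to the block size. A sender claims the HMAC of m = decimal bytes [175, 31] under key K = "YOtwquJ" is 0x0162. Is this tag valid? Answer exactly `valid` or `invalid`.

Key "YOtwquJ" = 59 4f 74 77 71 75 4a is exactly B = 7 bytes: K' = 59 4f 74 77 71 75 4a.
K' ⊕ ipad = 6f 79 42 41 47 43 7c; K' ⊕ opad = 05 13 28 2b 2d 29 16.
Inner hash: sum = 111+121+66+65+71+67+124+175+31 = 831 → 03 3f.
Outer hash (recomputed tag): sum = 5+19+40+43+45+41+22+3+63 = 281 → 01 19.
Recomputed tag = 0119; claimed = 0162 → mismatch.

invalid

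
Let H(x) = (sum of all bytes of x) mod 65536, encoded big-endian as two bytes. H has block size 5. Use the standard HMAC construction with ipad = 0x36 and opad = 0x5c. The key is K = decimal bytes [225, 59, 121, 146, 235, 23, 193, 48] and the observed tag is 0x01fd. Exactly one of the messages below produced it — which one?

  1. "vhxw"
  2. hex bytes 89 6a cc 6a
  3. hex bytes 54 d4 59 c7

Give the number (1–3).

3

Key decimal bytes [225, 59, 121, 146, 235, 23, 193, 48] = e1 3b 79 92 eb 17 c1 30 is 8 bytes > B = 5, so hash it first: H(key) = 04 1a, then zero-pad to 5 bytes: K' = 04 1a 00 00 00.
K' ⊕ ipad = 32 2c 36 36 36; K' ⊕ opad = 58 46 5c 5c 5c.
m1: inner = H(32 2c 36 36 36 76 68 78 77) = 02 cd; tag = H(58 46 5c 5c 5c 02 cd) = 0281
m2: inner = H(32 2c 36 36 36 89 6a cc 6a) = 03 29; tag = H(58 46 5c 5c 5c 03 29) = 01de
m3: inner = H(32 2c 36 36 36 54 d4 59 c7) = 03 48; tag = H(58 46 5c 5c 5c 03 48) = 01fd ← matches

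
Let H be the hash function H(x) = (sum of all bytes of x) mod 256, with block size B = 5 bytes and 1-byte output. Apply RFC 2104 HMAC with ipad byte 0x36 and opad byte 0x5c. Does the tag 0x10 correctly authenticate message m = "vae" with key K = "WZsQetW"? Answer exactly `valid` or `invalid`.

Key "WZsQetW" = 57 5a 73 51 65 74 57 is 7 bytes > B = 5, so hash it first: H(key) = a5, then zero-pad to 5 bytes: K' = a5 00 00 00 00.
K' ⊕ ipad = 93 36 36 36 36; K' ⊕ opad = f9 5c 5c 5c 5c.
Inner hash: sum = 147+54+54+54+54+118+97+101 = 679; mod 256 = 167 → a7.
Outer hash (recomputed tag): sum = 249+92+92+92+92+167 = 784; mod 256 = 16 → 10.
Recomputed tag = 10; claimed = 10 → match.

valid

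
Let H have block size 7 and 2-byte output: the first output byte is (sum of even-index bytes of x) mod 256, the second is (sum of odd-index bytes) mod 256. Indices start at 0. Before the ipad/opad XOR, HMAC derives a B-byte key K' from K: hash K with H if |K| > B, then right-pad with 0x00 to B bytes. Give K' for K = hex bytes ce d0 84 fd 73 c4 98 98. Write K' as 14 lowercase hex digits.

|K| = 8 > B = 7, so first hash the key.
H(K): even-index sum = 605 mod 256 = 93; odd-index sum = 809 mod 256 = 41 → 5d 29.
Zero-pad H(K) = 5d 29 to 7 bytes: K' = 5d 29 00 00 00 00 00.

5d290000000000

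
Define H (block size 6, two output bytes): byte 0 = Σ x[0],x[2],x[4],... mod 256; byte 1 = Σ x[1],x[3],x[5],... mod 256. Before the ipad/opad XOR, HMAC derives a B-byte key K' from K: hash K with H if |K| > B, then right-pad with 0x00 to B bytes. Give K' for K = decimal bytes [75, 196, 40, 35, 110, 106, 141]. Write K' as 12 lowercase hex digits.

|K| = 7 > B = 6, so first hash the key.
H(K): even-index sum = 366 mod 256 = 110; odd-index sum = 337 mod 256 = 81 → 6e 51.
Zero-pad H(K) = 6e 51 to 6 bytes: K' = 6e 51 00 00 00 00.

6e5100000000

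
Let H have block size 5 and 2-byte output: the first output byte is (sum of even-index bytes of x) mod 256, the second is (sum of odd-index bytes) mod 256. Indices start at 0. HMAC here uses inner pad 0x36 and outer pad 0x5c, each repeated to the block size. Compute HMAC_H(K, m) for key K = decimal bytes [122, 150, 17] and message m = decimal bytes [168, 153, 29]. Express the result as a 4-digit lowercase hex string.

6a68

Key decimal bytes [122, 150, 17] = 7a 96 11 is 3 bytes ≤ B = 5; zero-pad to 5 bytes: K' = 7a 96 11 00 00.
K' ⊕ ipad = 4c a0 27 36 36.  K' ⊕ opad = 26 ca 4d 5c 5c.
Inner input = (K'⊕ipad) ∥ m = 4c a0 27 36 36 ∥ a8 99 1d.
Inner hash: even-index sum = 322 mod 256 = 66; odd-index sum = 411 mod 256 = 155 → 42 9b.
Outer input = (K'⊕opad) ∥ inner = 26 ca 4d 5c 5c ∥ 42 9b.
Outer hash (tag): even-index sum = 362 mod 256 = 106; odd-index sum = 360 mod 256 = 104 → 6a 68.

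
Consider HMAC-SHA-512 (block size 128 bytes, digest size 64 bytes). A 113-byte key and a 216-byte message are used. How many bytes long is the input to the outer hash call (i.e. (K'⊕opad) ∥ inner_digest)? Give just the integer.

Key is 113 ≤ 128 bytes, zero-padded: |K'| = 128.
Outer input = (K'⊕opad) ∥ H(inner) → 128 + 64 = 192 bytes.

192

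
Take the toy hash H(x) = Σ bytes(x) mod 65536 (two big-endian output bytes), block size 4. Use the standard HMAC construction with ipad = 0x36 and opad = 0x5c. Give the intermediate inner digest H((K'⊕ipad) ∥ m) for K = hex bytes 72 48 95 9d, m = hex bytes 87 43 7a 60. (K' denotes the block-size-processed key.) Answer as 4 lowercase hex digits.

Key hex bytes 72 48 95 9d is exactly B = 4 bytes: K' = 72 48 95 9d.
K' ⊕ ipad = 44 7e a3 ab.
Inner input = 44 7e a3 ab ∥ 87 43 7a 60.
Inner hash: sum = 68+126+163+171+135+67+122+96 = 948 → 03 b4.

03b4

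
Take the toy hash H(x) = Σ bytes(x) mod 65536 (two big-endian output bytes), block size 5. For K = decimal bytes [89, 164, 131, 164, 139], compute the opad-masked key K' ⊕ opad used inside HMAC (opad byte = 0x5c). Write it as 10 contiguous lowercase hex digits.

05f8dff8d7

Key decimal bytes [89, 164, 131, 164, 139] = 59 a4 83 a4 8b is exactly B = 5 bytes: K' = 59 a4 83 a4 8b.
XOR each byte with 0x5c: 59⊕5c=05, a4⊕5c=f8, 83⊕5c=df, a4⊕5c=f8, 8b⊕5c=d7.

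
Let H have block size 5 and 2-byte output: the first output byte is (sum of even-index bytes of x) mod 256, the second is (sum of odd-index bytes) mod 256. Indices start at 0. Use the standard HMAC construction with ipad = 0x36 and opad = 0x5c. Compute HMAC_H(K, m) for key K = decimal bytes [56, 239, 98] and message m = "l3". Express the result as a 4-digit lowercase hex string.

Key decimal bytes [56, 239, 98] = 38 ef 62 is 3 bytes ≤ B = 5; zero-pad to 5 bytes: K' = 38 ef 62 00 00.
K' ⊕ ipad = 0e d9 54 36 36.  K' ⊕ opad = 64 b3 3e 5c 5c.
Inner input = (K'⊕ipad) ∥ m = 0e d9 54 36 36 ∥ 6c 33.
Inner hash: even-index sum = 203 mod 256 = 203; odd-index sum = 379 mod 256 = 123 → cb 7b.
Outer input = (K'⊕opad) ∥ inner = 64 b3 3e 5c 5c ∥ cb 7b.
Outer hash (tag): even-index sum = 377 mod 256 = 121; odd-index sum = 474 mod 256 = 218 → 79 da.

79da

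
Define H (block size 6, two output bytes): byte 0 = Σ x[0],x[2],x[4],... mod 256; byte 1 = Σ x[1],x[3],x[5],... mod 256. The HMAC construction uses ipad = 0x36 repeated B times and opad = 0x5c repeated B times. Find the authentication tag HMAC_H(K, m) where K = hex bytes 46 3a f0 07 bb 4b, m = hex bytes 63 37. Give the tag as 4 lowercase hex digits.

Key hex bytes 46 3a f0 07 bb 4b is exactly B = 6 bytes: K' = 46 3a f0 07 bb 4b.
K' ⊕ ipad = 70 0c c6 31 8d 7d.  K' ⊕ opad = 1a 66 ac 5b e7 17.
Inner input = (K'⊕ipad) ∥ m = 70 0c c6 31 8d 7d ∥ 63 37.
Inner hash: even-index sum = 550 mod 256 = 38; odd-index sum = 241 mod 256 = 241 → 26 f1.
Outer input = (K'⊕opad) ∥ inner = 1a 66 ac 5b e7 17 ∥ 26 f1.
Outer hash (tag): even-index sum = 467 mod 256 = 211; odd-index sum = 457 mod 256 = 201 → d3 c9.

d3c9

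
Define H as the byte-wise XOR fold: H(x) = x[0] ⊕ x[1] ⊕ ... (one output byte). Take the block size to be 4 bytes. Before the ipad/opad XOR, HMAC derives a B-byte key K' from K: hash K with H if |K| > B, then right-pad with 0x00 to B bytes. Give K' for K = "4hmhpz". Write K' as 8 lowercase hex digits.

53000000

|K| = 6 > B = 4, so first hash the key.
H(K): XOR 34⊕68⊕6d⊕68⊕70⊕7a = 53.
Zero-pad H(K) = 53 to 4 bytes: K' = 53 00 00 00.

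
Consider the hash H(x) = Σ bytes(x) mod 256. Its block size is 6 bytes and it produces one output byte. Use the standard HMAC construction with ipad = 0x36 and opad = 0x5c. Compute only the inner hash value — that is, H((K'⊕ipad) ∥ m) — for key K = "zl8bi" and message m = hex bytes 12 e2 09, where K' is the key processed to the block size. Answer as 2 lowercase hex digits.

Key "zl8bi" = 7a 6c 38 62 69 is 5 bytes ≤ B = 6; zero-pad to 6 bytes: K' = 7a 6c 38 62 69 00.
K' ⊕ ipad = 4c 5a 0e 54 5f 36.
Inner input = 4c 5a 0e 54 5f 36 ∥ 12 e2 09.
Inner hash: sum = 76+90+14+84+95+54+18+226+9 = 666; mod 256 = 154 → 9a.

9a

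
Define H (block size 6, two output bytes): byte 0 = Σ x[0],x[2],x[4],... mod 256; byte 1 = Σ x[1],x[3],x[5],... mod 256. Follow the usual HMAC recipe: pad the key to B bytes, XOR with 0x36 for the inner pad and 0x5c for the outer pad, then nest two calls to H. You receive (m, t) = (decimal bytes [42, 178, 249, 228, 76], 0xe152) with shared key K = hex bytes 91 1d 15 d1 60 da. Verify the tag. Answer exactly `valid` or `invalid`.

invalid

Key hex bytes 91 1d 15 d1 60 da is exactly B = 6 bytes: K' = 91 1d 15 d1 60 da.
K' ⊕ ipad = a7 2b 23 e7 56 ec; K' ⊕ opad = cd 41 49 8d 3c 86.
Inner hash: even-index sum = 655 mod 256 = 143; odd-index sum = 916 mod 256 = 148 → 8f 94.
Outer hash (recomputed tag): even-index sum = 481 mod 256 = 225; odd-index sum = 488 mod 256 = 232 → e1 e8.
Recomputed tag = e1e8; claimed = e152 → mismatch.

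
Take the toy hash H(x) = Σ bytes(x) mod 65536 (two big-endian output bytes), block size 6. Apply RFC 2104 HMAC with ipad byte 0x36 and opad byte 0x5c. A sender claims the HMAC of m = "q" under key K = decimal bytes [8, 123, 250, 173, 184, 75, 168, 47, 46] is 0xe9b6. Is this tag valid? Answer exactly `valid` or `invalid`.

Key decimal bytes [8, 123, 250, 173, 184, 75, 168, 47, 46] = 08 7b fa ad b8 4b a8 2f 2e is 9 bytes > B = 6, so hash it first: H(key) = 04 32, then zero-pad to 6 bytes: K' = 04 32 00 00 00 00.
K' ⊕ ipad = 32 04 36 36 36 36; K' ⊕ opad = 58 6e 5c 5c 5c 5c.
Inner hash: sum = 50+4+54+54+54+54+113 = 383 → 01 7f.
Outer hash (recomputed tag): sum = 88+110+92+92+92+92+1+127 = 694 → 02 b6.
Recomputed tag = 02b6; claimed = e9b6 → mismatch.

invalid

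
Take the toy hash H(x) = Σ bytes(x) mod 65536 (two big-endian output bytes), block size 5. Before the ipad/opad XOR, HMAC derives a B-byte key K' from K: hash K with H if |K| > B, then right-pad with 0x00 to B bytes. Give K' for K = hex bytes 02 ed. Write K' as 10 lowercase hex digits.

Key hex bytes 02 ed is 2 bytes ≤ B = 5; zero-pad to 5 bytes: K' = 02 ed 00 00 00.

02ed000000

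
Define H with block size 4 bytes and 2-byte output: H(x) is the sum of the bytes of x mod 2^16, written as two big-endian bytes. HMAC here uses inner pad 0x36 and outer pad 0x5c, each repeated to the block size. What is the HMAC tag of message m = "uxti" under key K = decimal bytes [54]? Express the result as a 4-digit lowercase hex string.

Key decimal bytes [54] = 36 is 1 byte ≤ B = 4; zero-pad to 4 bytes: K' = 36 00 00 00.
K' ⊕ ipad = 00 36 36 36.  K' ⊕ opad = 6a 5c 5c 5c.
Inner input = (K'⊕ipad) ∥ m = 00 36 36 36 ∥ 75 78 74 69.
Inner hash: sum = 0+54+54+54+117+120+116+105 = 620 → 02 6c.
Outer input = (K'⊕opad) ∥ inner = 6a 5c 5c 5c ∥ 02 6c.
Outer hash (tag): sum = 106+92+92+92+2+108 = 492 → 01 ec.

01ec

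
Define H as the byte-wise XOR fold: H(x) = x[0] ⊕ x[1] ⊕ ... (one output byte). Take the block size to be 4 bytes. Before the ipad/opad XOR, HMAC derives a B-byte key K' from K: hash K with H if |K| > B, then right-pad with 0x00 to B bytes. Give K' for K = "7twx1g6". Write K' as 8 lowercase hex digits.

2c000000

|K| = 7 > B = 4, so first hash the key.
H(K): XOR 37⊕74⊕77⊕78⊕31⊕67⊕36 = 2c.
Zero-pad H(K) = 2c to 4 bytes: K' = 2c 00 00 00.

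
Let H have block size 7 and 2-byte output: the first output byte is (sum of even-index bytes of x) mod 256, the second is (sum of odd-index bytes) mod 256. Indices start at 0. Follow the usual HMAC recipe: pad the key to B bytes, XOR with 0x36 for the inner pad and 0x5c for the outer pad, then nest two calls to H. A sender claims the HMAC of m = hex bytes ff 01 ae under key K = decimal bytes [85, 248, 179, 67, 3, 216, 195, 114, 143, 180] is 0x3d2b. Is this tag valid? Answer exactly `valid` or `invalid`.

Key decimal bytes [85, 248, 179, 67, 3, 216, 195, 114, 143, 180] = 55 f8 b3 43 03 d8 c3 72 8f b4 is 10 bytes > B = 7, so hash it first: H(key) = 5d 39, then zero-pad to 7 bytes: K' = 5d 39 00 00 00 00 00.
K' ⊕ ipad = 6b 0f 36 36 36 36 36; K' ⊕ opad = 01 65 5c 5c 5c 5c 5c.
Inner hash: even-index sum = 270 mod 256 = 14; odd-index sum = 552 mod 256 = 40 → 0e 28.
Outer hash (recomputed tag): even-index sum = 317 mod 256 = 61; odd-index sum = 299 mod 256 = 43 → 3d 2b.
Recomputed tag = 3d2b; claimed = 3d2b → match.

valid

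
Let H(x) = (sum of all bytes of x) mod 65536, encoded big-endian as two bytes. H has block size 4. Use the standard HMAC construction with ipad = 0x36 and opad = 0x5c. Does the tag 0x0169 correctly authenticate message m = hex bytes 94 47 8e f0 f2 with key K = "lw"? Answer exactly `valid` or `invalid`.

Key "lw" = 6c 77 is 2 bytes ≤ B = 4; zero-pad to 4 bytes: K' = 6c 77 00 00.
K' ⊕ ipad = 5a 41 36 36; K' ⊕ opad = 30 2b 5c 5c.
Inner hash: sum = 90+65+54+54+148+71+142+240+242 = 1106 → 04 52.
Outer hash (recomputed tag): sum = 48+43+92+92+4+82 = 361 → 01 69.
Recomputed tag = 0169; claimed = 0169 → match.

valid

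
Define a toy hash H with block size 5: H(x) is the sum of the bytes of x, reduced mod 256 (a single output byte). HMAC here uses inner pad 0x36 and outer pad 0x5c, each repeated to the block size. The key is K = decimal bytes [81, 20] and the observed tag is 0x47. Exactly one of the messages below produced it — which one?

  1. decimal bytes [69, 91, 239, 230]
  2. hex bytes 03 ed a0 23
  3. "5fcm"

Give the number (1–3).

2

Key decimal bytes [81, 20] = 51 14 is 2 bytes ≤ B = 5; zero-pad to 5 bytes: K' = 51 14 00 00 00.
K' ⊕ ipad = 67 22 36 36 36; K' ⊕ opad = 0d 48 5c 5c 5c.
m1: inner = H(67 22 36 36 36 45 5b ef e6) = a0; tag = H(0d 48 5c 5c 5c a0) = 09
m2: inner = H(67 22 36 36 36 03 ed a0 23) = de; tag = H(0d 48 5c 5c 5c de) = 47 ← matches
m3: inner = H(67 22 36 36 36 35 66 63 6d) = 96; tag = H(0d 48 5c 5c 5c 96) = ff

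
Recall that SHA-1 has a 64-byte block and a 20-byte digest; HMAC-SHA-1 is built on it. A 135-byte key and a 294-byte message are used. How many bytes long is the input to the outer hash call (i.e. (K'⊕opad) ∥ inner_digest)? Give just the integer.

84

Key is 135 > 64 bytes, so it is hashed to 20 bytes then zero-padded to 64: |K'| = 64.
Outer input = (K'⊕opad) ∥ H(inner) → 64 + 20 = 84 bytes.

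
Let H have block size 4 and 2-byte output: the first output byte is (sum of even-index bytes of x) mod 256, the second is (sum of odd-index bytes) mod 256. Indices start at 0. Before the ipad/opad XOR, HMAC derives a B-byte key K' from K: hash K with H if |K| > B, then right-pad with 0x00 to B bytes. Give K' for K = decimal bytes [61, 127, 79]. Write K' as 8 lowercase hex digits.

Key decimal bytes [61, 127, 79] = 3d 7f 4f is 3 bytes ≤ B = 4; zero-pad to 4 bytes: K' = 3d 7f 4f 00.

3d7f4f00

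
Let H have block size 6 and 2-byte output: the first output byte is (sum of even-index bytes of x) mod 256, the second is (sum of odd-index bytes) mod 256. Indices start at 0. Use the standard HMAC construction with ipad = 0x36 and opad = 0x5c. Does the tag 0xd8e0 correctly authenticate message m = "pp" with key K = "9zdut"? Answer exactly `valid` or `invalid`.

valid

Key "9zdut" = 39 7a 64 75 74 is 5 bytes ≤ B = 6; zero-pad to 6 bytes: K' = 39 7a 64 75 74 00.
K' ⊕ ipad = 0f 4c 52 43 42 36; K' ⊕ opad = 65 26 38 29 28 5c.
Inner hash: even-index sum = 275 mod 256 = 19; odd-index sum = 309 mod 256 = 53 → 13 35.
Outer hash (recomputed tag): even-index sum = 216 mod 256 = 216; odd-index sum = 224 mod 256 = 224 → d8 e0.
Recomputed tag = d8e0; claimed = d8e0 → match.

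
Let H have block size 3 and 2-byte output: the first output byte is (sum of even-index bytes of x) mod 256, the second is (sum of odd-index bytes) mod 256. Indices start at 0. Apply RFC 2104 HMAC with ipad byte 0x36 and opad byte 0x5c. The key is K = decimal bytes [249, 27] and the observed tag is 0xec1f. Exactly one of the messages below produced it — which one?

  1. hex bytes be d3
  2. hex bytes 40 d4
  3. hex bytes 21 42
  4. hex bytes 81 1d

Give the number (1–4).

1

Key decimal bytes [249, 27] = f9 1b is 2 bytes ≤ B = 3; zero-pad to 3 bytes: K' = f9 1b 00.
K' ⊕ ipad = cf 2d 36; K' ⊕ opad = a5 47 5c.
m1: inner = H(cf 2d 36 be d3) = d8 eb; tag = H(a5 47 5c d8 eb) = ec1f ← matches
m2: inner = H(cf 2d 36 40 d4) = d9 6d; tag = H(a5 47 5c d9 6d) = 6e20
m3: inner = H(cf 2d 36 21 42) = 47 4e; tag = H(a5 47 5c 47 4e) = 4f8e
m4: inner = H(cf 2d 36 81 1d) = 22 ae; tag = H(a5 47 5c 22 ae) = af69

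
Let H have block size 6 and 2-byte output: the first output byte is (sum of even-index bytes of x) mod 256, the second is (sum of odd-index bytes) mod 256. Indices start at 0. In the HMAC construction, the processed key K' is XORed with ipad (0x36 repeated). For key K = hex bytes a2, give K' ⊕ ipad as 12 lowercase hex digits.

943636363636

Key hex bytes a2 is 1 byte ≤ B = 6; zero-pad to 6 bytes: K' = a2 00 00 00 00 00.
XOR each byte with 0x36: a2⊕36=94, 00⊕36=36, 00⊕36=36, 00⊕36=36, 00⊕36=36, 00⊕36=36.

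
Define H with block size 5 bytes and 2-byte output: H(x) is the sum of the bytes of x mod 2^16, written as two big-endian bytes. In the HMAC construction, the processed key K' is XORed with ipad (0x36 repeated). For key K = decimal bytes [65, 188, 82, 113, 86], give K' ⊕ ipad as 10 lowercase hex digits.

Key decimal bytes [65, 188, 82, 113, 86] = 41 bc 52 71 56 is exactly B = 5 bytes: K' = 41 bc 52 71 56.
XOR each byte with 0x36: 41⊕36=77, bc⊕36=8a, 52⊕36=64, 71⊕36=47, 56⊕36=60.

778a644760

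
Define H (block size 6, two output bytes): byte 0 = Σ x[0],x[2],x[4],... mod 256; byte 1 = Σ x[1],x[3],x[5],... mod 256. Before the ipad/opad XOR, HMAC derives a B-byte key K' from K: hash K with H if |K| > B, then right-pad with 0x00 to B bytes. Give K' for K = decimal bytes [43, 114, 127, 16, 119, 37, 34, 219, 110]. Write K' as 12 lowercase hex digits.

|K| = 9 > B = 6, so first hash the key.
H(K): even-index sum = 433 mod 256 = 177; odd-index sum = 386 mod 256 = 130 → b1 82.
Zero-pad H(K) = b1 82 to 6 bytes: K' = b1 82 00 00 00 00.

b18200000000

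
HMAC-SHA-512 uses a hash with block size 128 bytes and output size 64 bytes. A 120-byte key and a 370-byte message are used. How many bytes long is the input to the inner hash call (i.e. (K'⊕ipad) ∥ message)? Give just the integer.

498

Key is 120 ≤ 128 bytes, zero-padded: |K'| = 128.
Inner input = (K'⊕ipad) ∥ m → 128 + 370 = 498 bytes.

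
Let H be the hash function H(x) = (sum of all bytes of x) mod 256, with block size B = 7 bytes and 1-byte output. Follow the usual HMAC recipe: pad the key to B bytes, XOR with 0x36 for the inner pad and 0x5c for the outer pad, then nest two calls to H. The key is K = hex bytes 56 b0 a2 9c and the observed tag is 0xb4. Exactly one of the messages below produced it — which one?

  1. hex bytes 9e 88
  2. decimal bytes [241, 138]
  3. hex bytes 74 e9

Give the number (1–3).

Key hex bytes 56 b0 a2 9c is 4 bytes ≤ B = 7; zero-pad to 7 bytes: K' = 56 b0 a2 9c 00 00 00.
K' ⊕ ipad = 60 86 94 aa 36 36 36; K' ⊕ opad = 0a ec fe c0 5c 5c 5c.
m1: inner = H(60 86 94 aa 36 36 36 9e 88) = ec; tag = H(0a ec fe c0 5c 5c 5c ec) = b4 ← matches
m2: inner = H(60 86 94 aa 36 36 36 f1 8a) = 41; tag = H(0a ec fe c0 5c 5c 5c 41) = 09
m3: inner = H(60 86 94 aa 36 36 36 74 e9) = 23; tag = H(0a ec fe c0 5c 5c 5c 23) = eb

1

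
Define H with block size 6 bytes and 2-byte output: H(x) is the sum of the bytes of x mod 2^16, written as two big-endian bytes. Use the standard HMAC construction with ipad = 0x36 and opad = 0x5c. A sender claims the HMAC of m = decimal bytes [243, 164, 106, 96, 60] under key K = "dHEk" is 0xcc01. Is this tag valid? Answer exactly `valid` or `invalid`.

Key "dHEk" = 64 48 45 6b is 4 bytes ≤ B = 6; zero-pad to 6 bytes: K' = 64 48 45 6b 00 00.
K' ⊕ ipad = 52 7e 73 5d 36 36; K' ⊕ opad = 38 14 19 37 5c 5c.
Inner hash: sum = 82+126+115+93+54+54+243+164+106+96+60 = 1193 → 04 a9.
Outer hash (recomputed tag): sum = 56+20+25+55+92+92+4+169 = 513 → 02 01.
Recomputed tag = 0201; claimed = cc01 → mismatch.

invalid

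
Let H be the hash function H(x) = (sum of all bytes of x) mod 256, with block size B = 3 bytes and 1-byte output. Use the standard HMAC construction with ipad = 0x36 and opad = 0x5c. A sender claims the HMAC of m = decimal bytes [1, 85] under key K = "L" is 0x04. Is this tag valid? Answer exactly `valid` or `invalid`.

valid

Key "L" = 4c is 1 byte ≤ B = 3; zero-pad to 3 bytes: K' = 4c 00 00.
K' ⊕ ipad = 7a 36 36; K' ⊕ opad = 10 5c 5c.
Inner hash: sum = 122+54+54+1+85 = 316; mod 256 = 60 → 3c.
Outer hash (recomputed tag): sum = 16+92+92+60 = 260; mod 256 = 4 → 04.
Recomputed tag = 04; claimed = 04 → match.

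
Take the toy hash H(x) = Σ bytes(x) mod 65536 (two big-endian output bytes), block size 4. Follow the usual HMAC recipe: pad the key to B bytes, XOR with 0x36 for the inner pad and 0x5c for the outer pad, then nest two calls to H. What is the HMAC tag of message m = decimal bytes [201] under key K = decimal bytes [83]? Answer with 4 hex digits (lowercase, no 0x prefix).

01f4

Key decimal bytes [83] = 53 is 1 byte ≤ B = 4; zero-pad to 4 bytes: K' = 53 00 00 00.
K' ⊕ ipad = 65 36 36 36.  K' ⊕ opad = 0f 5c 5c 5c.
Inner input = (K'⊕ipad) ∥ m = 65 36 36 36 ∥ c9.
Inner hash: sum = 101+54+54+54+201 = 464 → 01 d0.
Outer input = (K'⊕opad) ∥ inner = 0f 5c 5c 5c ∥ 01 d0.
Outer hash (tag): sum = 15+92+92+92+1+208 = 500 → 01 f4.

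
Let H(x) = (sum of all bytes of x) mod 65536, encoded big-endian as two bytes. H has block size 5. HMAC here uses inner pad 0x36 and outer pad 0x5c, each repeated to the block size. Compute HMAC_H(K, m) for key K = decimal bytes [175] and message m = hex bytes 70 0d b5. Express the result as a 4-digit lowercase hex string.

Key decimal bytes [175] = af is 1 byte ≤ B = 5; zero-pad to 5 bytes: K' = af 00 00 00 00.
K' ⊕ ipad = 99 36 36 36 36.  K' ⊕ opad = f3 5c 5c 5c 5c.
Inner input = (K'⊕ipad) ∥ m = 99 36 36 36 36 ∥ 70 0d b5.
Inner hash: sum = 153+54+54+54+54+112+13+181 = 675 → 02 a3.
Outer input = (K'⊕opad) ∥ inner = f3 5c 5c 5c 5c ∥ 02 a3.
Outer hash (tag): sum = 243+92+92+92+92+2+163 = 776 → 03 08.

0308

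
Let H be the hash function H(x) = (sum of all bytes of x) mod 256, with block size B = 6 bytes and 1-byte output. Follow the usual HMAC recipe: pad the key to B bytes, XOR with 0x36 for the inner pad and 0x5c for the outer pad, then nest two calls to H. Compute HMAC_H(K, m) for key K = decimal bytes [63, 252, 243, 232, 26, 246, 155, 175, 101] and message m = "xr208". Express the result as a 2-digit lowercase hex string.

ca

Key decimal bytes [63, 252, 243, 232, 26, 246, 155, 175, 101] = 3f fc f3 e8 1a f6 9b af 65 is 9 bytes > B = 6, so hash it first: H(key) = d5, then zero-pad to 6 bytes: K' = d5 00 00 00 00 00.
K' ⊕ ipad = e3 36 36 36 36 36.  K' ⊕ opad = 89 5c 5c 5c 5c 5c.
Inner input = (K'⊕ipad) ∥ m = e3 36 36 36 36 36 ∥ 78 72 32 30 38.
Inner hash: sum = 227+54+54+54+54+54+120+114+50+48+56 = 885; mod 256 = 117 → 75.
Outer input = (K'⊕opad) ∥ inner = 89 5c 5c 5c 5c 5c ∥ 75.
Outer hash (tag): sum = 137+92+92+92+92+92+117 = 714; mod 256 = 202 → ca.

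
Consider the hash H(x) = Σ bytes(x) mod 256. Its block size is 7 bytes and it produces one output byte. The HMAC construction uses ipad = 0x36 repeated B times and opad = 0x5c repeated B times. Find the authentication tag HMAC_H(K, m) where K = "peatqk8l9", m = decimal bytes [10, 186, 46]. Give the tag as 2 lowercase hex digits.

f2

Key "peatqk8l9" = 70 65 61 74 71 6b 38 6c 39 is 9 bytes > B = 7, so hash it first: H(key) = 63, then zero-pad to 7 bytes: K' = 63 00 00 00 00 00 00.
K' ⊕ ipad = 55 36 36 36 36 36 36.  K' ⊕ opad = 3f 5c 5c 5c 5c 5c 5c.
Inner input = (K'⊕ipad) ∥ m = 55 36 36 36 36 36 36 ∥ 0a ba 2e.
Inner hash: sum = 85+54+54+54+54+54+54+10+186+46 = 651; mod 256 = 139 → 8b.
Outer input = (K'⊕opad) ∥ inner = 3f 5c 5c 5c 5c 5c 5c ∥ 8b.
Outer hash (tag): sum = 63+92+92+92+92+92+92+139 = 754; mod 256 = 242 → f2.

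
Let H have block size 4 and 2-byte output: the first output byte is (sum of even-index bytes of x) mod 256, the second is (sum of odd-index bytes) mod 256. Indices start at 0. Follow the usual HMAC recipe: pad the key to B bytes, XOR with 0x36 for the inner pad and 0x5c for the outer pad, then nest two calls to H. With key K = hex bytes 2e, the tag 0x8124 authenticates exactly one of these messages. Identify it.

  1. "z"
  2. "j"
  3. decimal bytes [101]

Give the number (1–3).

3

Key hex bytes 2e is 1 byte ≤ B = 4; zero-pad to 4 bytes: K' = 2e 00 00 00.
K' ⊕ ipad = 18 36 36 36; K' ⊕ opad = 72 5c 5c 5c.
m1: inner = H(18 36 36 36 7a) = c8 6c; tag = H(72 5c 5c 5c c8 6c) = 9624
m2: inner = H(18 36 36 36 6a) = b8 6c; tag = H(72 5c 5c 5c b8 6c) = 8624
m3: inner = H(18 36 36 36 65) = b3 6c; tag = H(72 5c 5c 5c b3 6c) = 8124 ← matches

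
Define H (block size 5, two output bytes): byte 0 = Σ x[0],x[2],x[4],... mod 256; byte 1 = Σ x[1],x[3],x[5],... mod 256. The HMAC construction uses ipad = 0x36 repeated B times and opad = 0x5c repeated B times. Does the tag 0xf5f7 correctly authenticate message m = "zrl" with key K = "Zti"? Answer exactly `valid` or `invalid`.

valid

Key "Zti" = 5a 74 69 is 3 bytes ≤ B = 5; zero-pad to 5 bytes: K' = 5a 74 69 00 00.
K' ⊕ ipad = 6c 42 5f 36 36; K' ⊕ opad = 06 28 35 5c 5c.
Inner hash: even-index sum = 371 mod 256 = 115; odd-index sum = 350 mod 256 = 94 → 73 5e.
Outer hash (recomputed tag): even-index sum = 245 mod 256 = 245; odd-index sum = 247 mod 256 = 247 → f5 f7.
Recomputed tag = f5f7; claimed = f5f7 → match.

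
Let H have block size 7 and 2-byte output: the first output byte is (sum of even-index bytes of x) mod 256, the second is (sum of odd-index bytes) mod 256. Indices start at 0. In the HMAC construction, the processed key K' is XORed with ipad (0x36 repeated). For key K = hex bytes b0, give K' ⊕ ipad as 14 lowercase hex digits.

Key hex bytes b0 is 1 byte ≤ B = 7; zero-pad to 7 bytes: K' = b0 00 00 00 00 00 00.
XOR each byte with 0x36: b0⊕36=86, 00⊕36=36, 00⊕36=36, 00⊕36=36, 00⊕36=36, 00⊕36=36, 00⊕36=36.

86363636363636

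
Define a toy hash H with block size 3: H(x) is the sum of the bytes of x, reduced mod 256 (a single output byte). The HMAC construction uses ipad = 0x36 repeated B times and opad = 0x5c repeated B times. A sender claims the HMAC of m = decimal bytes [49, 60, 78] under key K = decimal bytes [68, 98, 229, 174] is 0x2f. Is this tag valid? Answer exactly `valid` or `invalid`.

invalid

Key decimal bytes [68, 98, 229, 174] = 44 62 e5 ae is 4 bytes > B = 3, so hash it first: H(key) = 39, then zero-pad to 3 bytes: K' = 39 00 00.
K' ⊕ ipad = 0f 36 36; K' ⊕ opad = 65 5c 5c.
Inner hash: sum = 15+54+54+49+60+78 = 310; mod 256 = 54 → 36.
Outer hash (recomputed tag): sum = 101+92+92+54 = 339; mod 256 = 83 → 53.
Recomputed tag = 53; claimed = 2f → mismatch.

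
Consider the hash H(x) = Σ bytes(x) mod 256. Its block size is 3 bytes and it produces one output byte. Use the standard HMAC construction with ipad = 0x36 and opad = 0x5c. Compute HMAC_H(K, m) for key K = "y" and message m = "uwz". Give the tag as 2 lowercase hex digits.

fe

Key "y" = 79 is 1 byte ≤ B = 3; zero-pad to 3 bytes: K' = 79 00 00.
K' ⊕ ipad = 4f 36 36.  K' ⊕ opad = 25 5c 5c.
Inner input = (K'⊕ipad) ∥ m = 4f 36 36 ∥ 75 77 7a.
Inner hash: sum = 79+54+54+117+119+122 = 545; mod 256 = 33 → 21.
Outer input = (K'⊕opad) ∥ inner = 25 5c 5c ∥ 21.
Outer hash (tag): sum = 37+92+92+33 = 254 → fe.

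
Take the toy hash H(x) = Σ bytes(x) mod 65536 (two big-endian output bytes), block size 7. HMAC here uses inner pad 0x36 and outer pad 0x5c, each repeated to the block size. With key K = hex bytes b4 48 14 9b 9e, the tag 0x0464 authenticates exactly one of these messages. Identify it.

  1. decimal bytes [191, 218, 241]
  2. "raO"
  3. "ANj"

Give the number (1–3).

3

Key hex bytes b4 48 14 9b 9e is 5 bytes ≤ B = 7; zero-pad to 7 bytes: K' = b4 48 14 9b 9e 00 00.
K' ⊕ ipad = 82 7e 22 ad a8 36 36; K' ⊕ opad = e8 14 48 c7 c2 5c 5c.
m1: inner = H(82 7e 22 ad a8 36 36 bf da f1) = 05 6d; tag = H(e8 14 48 c7 c2 5c 5c 05 6d) = 03f7
m2: inner = H(82 7e 22 ad a8 36 36 72 61 4f) = 04 05; tag = H(e8 14 48 c7 c2 5c 5c 04 05) = 038e
m3: inner = H(82 7e 22 ad a8 36 36 41 4e 6a) = 03 dc; tag = H(e8 14 48 c7 c2 5c 5c 03 dc) = 0464 ← matches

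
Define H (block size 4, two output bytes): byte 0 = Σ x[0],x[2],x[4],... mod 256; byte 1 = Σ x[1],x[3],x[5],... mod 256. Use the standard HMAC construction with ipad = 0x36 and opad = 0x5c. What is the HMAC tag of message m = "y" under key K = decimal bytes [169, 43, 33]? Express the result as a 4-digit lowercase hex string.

Key decimal bytes [169, 43, 33] = a9 2b 21 is 3 bytes ≤ B = 4; zero-pad to 4 bytes: K' = a9 2b 21 00.
K' ⊕ ipad = 9f 1d 17 36.  K' ⊕ opad = f5 77 7d 5c.
Inner input = (K'⊕ipad) ∥ m = 9f 1d 17 36 ∥ 79.
Inner hash: even-index sum = 303 mod 256 = 47; odd-index sum = 83 mod 256 = 83 → 2f 53.
Outer input = (K'⊕opad) ∥ inner = f5 77 7d 5c ∥ 2f 53.
Outer hash (tag): even-index sum = 417 mod 256 = 161; odd-index sum = 294 mod 256 = 38 → a1 26.

a126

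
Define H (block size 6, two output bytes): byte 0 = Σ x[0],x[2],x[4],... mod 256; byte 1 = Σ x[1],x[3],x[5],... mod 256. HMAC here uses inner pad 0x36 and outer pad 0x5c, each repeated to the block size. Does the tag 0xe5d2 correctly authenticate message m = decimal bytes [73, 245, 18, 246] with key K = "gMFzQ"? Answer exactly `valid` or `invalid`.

invalid

Key "gMFzQ" = 67 4d 46 7a 51 is 5 bytes ≤ B = 6; zero-pad to 6 bytes: K' = 67 4d 46 7a 51 00.
K' ⊕ ipad = 51 7b 70 4c 67 36; K' ⊕ opad = 3b 11 1a 26 0d 5c.
Inner hash: even-index sum = 387 mod 256 = 131; odd-index sum = 744 mod 256 = 232 → 83 e8.
Outer hash (recomputed tag): even-index sum = 229 mod 256 = 229; odd-index sum = 379 mod 256 = 123 → e5 7b.
Recomputed tag = e57b; claimed = e5d2 → mismatch.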